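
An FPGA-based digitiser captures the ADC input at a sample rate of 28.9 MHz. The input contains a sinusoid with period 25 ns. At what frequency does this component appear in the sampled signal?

11.1 MHz

T = 25 ns → f = 1/T = 40 MHz.
40 MHz mod fs = 11.1 MHz.
11.1 MHz ≤ fs/2 = 14.45 MHz, appears at 11.1 MHz.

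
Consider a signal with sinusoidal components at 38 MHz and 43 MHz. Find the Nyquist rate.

86 MHz

Highest-frequency component: 43 MHz.
Nyquist rate = 2 × 43 MHz = 86 MHz.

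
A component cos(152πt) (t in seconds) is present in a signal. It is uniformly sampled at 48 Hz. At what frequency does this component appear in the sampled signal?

20 Hz

ω = 152π rad/s → f = ω/(2π) = 76 Hz.
76 Hz mod fs = 28 Hz.
28 Hz > fs/2 = 24 Hz, folds to fs − 28 Hz = 20 Hz.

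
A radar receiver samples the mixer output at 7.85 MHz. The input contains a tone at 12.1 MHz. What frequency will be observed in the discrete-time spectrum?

3.6 MHz

12.1 MHz mod fs = 4.25 MHz.
4.25 MHz > fs/2 = 3.925 MHz, folds to fs − 4.25 MHz = 3.6 MHz.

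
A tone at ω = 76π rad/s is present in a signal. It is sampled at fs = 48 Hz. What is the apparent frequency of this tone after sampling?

10 Hz

ω = 76π rad/s → f = ω/(2π) = 38 Hz.
38 Hz > fs/2 = 24 Hz, folds to fs − 38 Hz = 10 Hz.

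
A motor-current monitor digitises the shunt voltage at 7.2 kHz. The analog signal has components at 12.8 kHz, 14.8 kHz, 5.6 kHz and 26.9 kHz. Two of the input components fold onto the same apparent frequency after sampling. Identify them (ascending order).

fs/2 = 3.6 kHz.
12.8 kHz mod fs = 5.6 kHz.
5.6 kHz > fs/2 = 3.6 kHz, folds to fs − 5.6 kHz = 1.6 kHz.
14.8 kHz mod fs = 0.4 kHz.
0.4 kHz ≤ fs/2 = 3.6 kHz, appears at 0.4 kHz.
5.6 kHz > fs/2 = 3.6 kHz, folds to fs − 5.6 kHz = 1.6 kHz.
26.9 kHz mod fs = 5.3 kHz.
5.3 kHz > fs/2 = 3.6 kHz, folds to fs − 5.3 kHz = 1.9 kHz.
5.6 kHz and 12.8 kHz both map to 1.6 kHz.

5.6 kHz, 12.8 kHz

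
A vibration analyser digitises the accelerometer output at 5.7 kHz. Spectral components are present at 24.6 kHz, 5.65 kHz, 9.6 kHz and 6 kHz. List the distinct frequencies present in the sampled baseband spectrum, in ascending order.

fs/2 = 2.85 kHz.
24.6 kHz mod fs = 1.8 kHz.
1.8 kHz ≤ fs/2 = 2.85 kHz, appears at 1.8 kHz.
5.65 kHz > fs/2 = 2.85 kHz, folds to fs − 5.65 kHz = 0.05 kHz.
9.6 kHz mod fs = 3.9 kHz.
3.9 kHz > fs/2 = 2.85 kHz, folds to fs − 3.9 kHz = 1.8 kHz.
6 kHz mod fs = 0.3 kHz.
0.3 kHz ≤ fs/2 = 2.85 kHz, appears at 0.3 kHz.
Distinct values: {0.05 kHz, 0.3 kHz, 1.8 kHz}.

0.05 kHz, 0.3 kHz, 1.8 kHz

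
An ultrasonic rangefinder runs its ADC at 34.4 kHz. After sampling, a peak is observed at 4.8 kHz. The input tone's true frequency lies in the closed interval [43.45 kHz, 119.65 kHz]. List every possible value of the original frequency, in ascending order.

64 kHz, 73.6 kHz, 98.4 kHz, 108 kHz

Frequencies that alias to 4.8 kHz are k·fs ± 4.8 kHz for integer k ≥ 0.
k=0: 4.8 kHz.
k=1: 29.6 kHz, 39.2 kHz.
k=2: 64 kHz, 73.6 kHz.
k=3: 98.4 kHz, 108 kHz.
k=4: 132.8 kHz, 142.4 kHz.
Within [43.45 kHz, 119.65 kHz]: 64 kHz, 73.6 kHz, 98.4 kHz, 108 kHz.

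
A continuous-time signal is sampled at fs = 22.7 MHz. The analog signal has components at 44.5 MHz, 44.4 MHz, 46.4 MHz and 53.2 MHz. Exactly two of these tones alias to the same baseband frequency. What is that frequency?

fs/2 = 11.35 MHz.
44.5 MHz mod fs = 21.8 MHz.
21.8 MHz > fs/2 = 11.35 MHz, folds to fs − 21.8 MHz = 0.9 MHz.
44.4 MHz mod fs = 21.7 MHz.
21.7 MHz > fs/2 = 11.35 MHz, folds to fs − 21.7 MHz = 1 MHz.
46.4 MHz mod fs = 1 MHz.
1 MHz ≤ fs/2 = 11.35 MHz, appears at 1 MHz.
53.2 MHz mod fs = 7.8 MHz.
7.8 MHz ≤ fs/2 = 11.35 MHz, appears at 7.8 MHz.
44.4 MHz and 46.4 MHz both map to 1 MHz.

1 MHz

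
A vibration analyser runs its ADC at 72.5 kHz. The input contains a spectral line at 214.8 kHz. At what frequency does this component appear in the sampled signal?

214.8 kHz mod fs = 69.8 kHz.
69.8 kHz > fs/2 = 36.25 kHz, folds to fs − 69.8 kHz = 2.7 kHz.

2.7 kHz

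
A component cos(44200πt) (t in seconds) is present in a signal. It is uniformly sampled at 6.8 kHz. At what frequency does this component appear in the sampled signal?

ω = 44200π rad/s → f = ω/(2π) = 22100 Hz = 22.1 kHz.
22.1 kHz mod fs = 1.7 kHz.
1.7 kHz ≤ fs/2 = 3.4 kHz, appears at 1.7 kHz.

1.7 kHz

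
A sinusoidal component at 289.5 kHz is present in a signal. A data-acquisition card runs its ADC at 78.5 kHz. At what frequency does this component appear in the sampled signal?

289.5 kHz mod fs = 54 kHz.
54 kHz > fs/2 = 39.25 kHz, folds to fs − 54 kHz = 24.5 kHz.

24.5 kHz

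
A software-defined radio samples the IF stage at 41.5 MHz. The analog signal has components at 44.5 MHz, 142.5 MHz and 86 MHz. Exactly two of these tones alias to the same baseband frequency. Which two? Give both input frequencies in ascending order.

fs/2 = 20.75 MHz.
44.5 MHz mod fs = 3 MHz.
3 MHz ≤ fs/2 = 20.75 MHz, appears at 3 MHz.
142.5 MHz mod fs = 18 MHz.
18 MHz ≤ fs/2 = 20.75 MHz, appears at 18 MHz.
86 MHz mod fs = 3 MHz.
3 MHz ≤ fs/2 = 20.75 MHz, appears at 3 MHz.
44.5 MHz and 86 MHz both map to 3 MHz.

44.5 MHz, 86 MHz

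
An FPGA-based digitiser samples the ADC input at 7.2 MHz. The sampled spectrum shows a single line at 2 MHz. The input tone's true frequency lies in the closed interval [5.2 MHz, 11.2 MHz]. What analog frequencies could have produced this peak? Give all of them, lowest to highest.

5.2 MHz, 9.2 MHz

Frequencies that alias to 2 MHz are k·fs ± 2 MHz for integer k ≥ 0.
k=0: 2 MHz.
k=1: 5.2 MHz, 9.2 MHz.
k=2: 12.4 MHz, 16.4 MHz.
Within [5.2 MHz, 11.2 MHz]: 5.2 MHz, 9.2 MHz.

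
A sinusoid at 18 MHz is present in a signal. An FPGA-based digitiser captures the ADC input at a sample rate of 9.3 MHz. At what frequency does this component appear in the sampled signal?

0.6 MHz

18 MHz mod fs = 8.7 MHz.
8.7 MHz > fs/2 = 4.65 MHz, folds to fs − 8.7 MHz = 0.6 MHz.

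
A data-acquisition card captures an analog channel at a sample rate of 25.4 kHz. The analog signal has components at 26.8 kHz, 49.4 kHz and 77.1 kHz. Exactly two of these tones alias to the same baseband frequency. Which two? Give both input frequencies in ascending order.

fs/2 = 12.7 kHz.
26.8 kHz mod fs = 1.4 kHz.
1.4 kHz ≤ fs/2 = 12.7 kHz, appears at 1.4 kHz.
49.4 kHz mod fs = 24 kHz.
24 kHz > fs/2 = 12.7 kHz, folds to fs − 24 kHz = 1.4 kHz.
77.1 kHz mod fs = 0.9 kHz.
0.9 kHz ≤ fs/2 = 12.7 kHz, appears at 0.9 kHz.
26.8 kHz and 49.4 kHz both map to 1.4 kHz.

26.8 kHz, 49.4 kHz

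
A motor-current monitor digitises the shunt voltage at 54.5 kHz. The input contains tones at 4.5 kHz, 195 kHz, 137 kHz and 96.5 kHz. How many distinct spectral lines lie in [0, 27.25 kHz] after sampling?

4

fs/2 = 27.25 kHz.
4.5 kHz ≤ fs/2 = 27.25 kHz, passes unchanged.
195 kHz mod fs = 31.5 kHz.
31.5 kHz > fs/2 = 27.25 kHz, folds to fs − 31.5 kHz = 23 kHz.
137 kHz mod fs = 28 kHz.
28 kHz > fs/2 = 27.25 kHz, folds to fs − 28 kHz = 26.5 kHz.
96.5 kHz mod fs = 42 kHz.
42 kHz > fs/2 = 27.25 kHz, folds to fs − 42 kHz = 12.5 kHz.
Distinct values: {4.5 kHz, 12.5 kHz, 23 kHz, 26.5 kHz} → 4.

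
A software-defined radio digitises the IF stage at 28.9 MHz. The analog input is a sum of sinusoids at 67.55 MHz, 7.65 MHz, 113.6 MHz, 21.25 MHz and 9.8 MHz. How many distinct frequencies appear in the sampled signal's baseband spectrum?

fs/2 = 14.45 MHz.
67.55 MHz mod fs = 9.75 MHz.
9.75 MHz ≤ fs/2 = 14.45 MHz, appears at 9.75 MHz.
7.65 MHz ≤ fs/2 = 14.45 MHz, passes unchanged.
113.6 MHz mod fs = 26.9 MHz.
26.9 MHz > fs/2 = 14.45 MHz, folds to fs − 26.9 MHz = 2 MHz.
21.25 MHz > fs/2 = 14.45 MHz, folds to fs − 21.25 MHz = 7.65 MHz.
9.8 MHz ≤ fs/2 = 14.45 MHz, passes unchanged.
Distinct values: {2 MHz, 7.65 MHz, 9.75 MHz, 9.8 MHz} → 4.

4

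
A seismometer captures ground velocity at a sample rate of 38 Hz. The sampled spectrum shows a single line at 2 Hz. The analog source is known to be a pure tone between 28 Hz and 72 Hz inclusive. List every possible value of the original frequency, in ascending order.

36 Hz, 40 Hz

Frequencies that alias to 2 Hz are k·fs ± 2 Hz for integer k ≥ 0.
k=0: 2 Hz.
k=1: 36 Hz, 40 Hz.
k=2: 74 Hz, 78 Hz.
Within [28 Hz, 72 Hz]: 36 Hz, 40 Hz.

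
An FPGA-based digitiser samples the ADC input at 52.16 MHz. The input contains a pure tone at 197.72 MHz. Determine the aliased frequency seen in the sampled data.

197.72 MHz mod fs = 41.24 MHz.
41.24 MHz > fs/2 = 26.08 MHz, folds to fs − 41.24 MHz = 10.92 MHz.

10.92 MHz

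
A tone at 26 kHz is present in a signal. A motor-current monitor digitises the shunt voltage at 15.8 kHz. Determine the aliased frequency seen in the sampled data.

26 kHz mod fs = 10.2 kHz.
10.2 kHz > fs/2 = 7.9 kHz, folds to fs − 10.2 kHz = 5.6 kHz.

5.6 kHz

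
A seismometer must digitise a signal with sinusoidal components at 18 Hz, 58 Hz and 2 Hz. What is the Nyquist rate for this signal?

Highest-frequency component: 58 Hz.
Nyquist rate = 2 × 58 Hz = 116 Hz.

116 Hz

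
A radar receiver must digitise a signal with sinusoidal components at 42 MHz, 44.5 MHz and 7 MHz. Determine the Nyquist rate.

Highest-frequency component: 44.5 MHz.
Nyquist rate = 2 × 44.5 MHz = 89 MHz.

89 MHz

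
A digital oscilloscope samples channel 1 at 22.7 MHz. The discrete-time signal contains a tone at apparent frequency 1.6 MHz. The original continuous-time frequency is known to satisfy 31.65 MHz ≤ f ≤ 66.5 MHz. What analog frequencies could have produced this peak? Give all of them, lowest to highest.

Frequencies that alias to 1.6 MHz are k·fs ± 1.6 MHz for integer k ≥ 0.
k=0: 1.6 MHz.
k=1: 21.1 MHz, 24.3 MHz.
k=2: 43.8 MHz, 47 MHz.
k=3: 66.5 MHz, 69.7 MHz.
k=4: 89.2 MHz, 92.4 MHz.
Within [31.65 MHz, 66.5 MHz]: 43.8 MHz, 47 MHz, 66.5 MHz.

43.8 MHz, 47 MHz, 66.5 MHz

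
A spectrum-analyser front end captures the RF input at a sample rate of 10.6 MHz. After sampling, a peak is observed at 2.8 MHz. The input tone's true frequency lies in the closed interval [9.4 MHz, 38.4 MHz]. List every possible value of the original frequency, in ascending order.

Frequencies that alias to 2.8 MHz are k·fs ± 2.8 MHz for integer k ≥ 0.
k=0: 2.8 MHz.
k=1: 7.8 MHz, 13.4 MHz.
k=2: 18.4 MHz, 24 MHz.
k=3: 29 MHz, 34.6 MHz.
k=4: 39.6 MHz, 45.2 MHz.
Within [9.4 MHz, 38.4 MHz]: 13.4 MHz, 18.4 MHz, 24 MHz, 29 MHz, 34.6 MHz.

13.4 MHz, 18.4 MHz, 24 MHz, 29 MHz, 34.6 MHz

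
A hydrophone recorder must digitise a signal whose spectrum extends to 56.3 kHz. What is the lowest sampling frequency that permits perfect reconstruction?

Nyquist rate = 2 × 56.3 kHz = 112.6 kHz.

112.6 kHz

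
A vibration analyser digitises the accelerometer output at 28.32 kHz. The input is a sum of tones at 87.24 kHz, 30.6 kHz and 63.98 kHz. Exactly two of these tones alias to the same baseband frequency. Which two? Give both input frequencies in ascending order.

fs/2 = 14.16 kHz.
87.24 kHz mod fs = 2.28 kHz.
2.28 kHz ≤ fs/2 = 14.16 kHz, appears at 2.28 kHz.
30.6 kHz mod fs = 2.28 kHz.
2.28 kHz ≤ fs/2 = 14.16 kHz, appears at 2.28 kHz.
63.98 kHz mod fs = 7.34 kHz.
7.34 kHz ≤ fs/2 = 14.16 kHz, appears at 7.34 kHz.
30.6 kHz and 87.24 kHz both map to 2.28 kHz.

30.6 kHz, 87.24 kHz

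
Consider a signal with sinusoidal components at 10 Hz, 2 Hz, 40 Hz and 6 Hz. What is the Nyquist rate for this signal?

Highest-frequency component: 40 Hz.
Nyquist rate = 2 × 40 Hz = 80 Hz.

80 Hz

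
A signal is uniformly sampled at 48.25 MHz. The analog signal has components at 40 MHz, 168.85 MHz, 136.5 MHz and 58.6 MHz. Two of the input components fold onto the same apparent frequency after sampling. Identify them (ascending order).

40 MHz, 136.5 MHz

fs/2 = 24.125 MHz.
40 MHz > fs/2 = 24.125 MHz, folds to fs − 40 MHz = 8.25 MHz.
168.85 MHz mod fs = 24.1 MHz.
24.1 MHz ≤ fs/2 = 24.125 MHz, appears at 24.1 MHz.
136.5 MHz mod fs = 40 MHz.
40 MHz > fs/2 = 24.125 MHz, folds to fs − 40 MHz = 8.25 MHz.
58.6 MHz mod fs = 10.35 MHz.
10.35 MHz ≤ fs/2 = 24.125 MHz, appears at 10.35 MHz.
40 MHz and 136.5 MHz both map to 8.25 MHz.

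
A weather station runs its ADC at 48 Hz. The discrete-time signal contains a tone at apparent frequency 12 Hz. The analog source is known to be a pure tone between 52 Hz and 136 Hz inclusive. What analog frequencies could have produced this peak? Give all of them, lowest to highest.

Frequencies that alias to 12 Hz are k·fs ± 12 Hz for integer k ≥ 0.
k=0: 12 Hz.
k=1: 36 Hz, 60 Hz.
k=2: 84 Hz, 108 Hz.
k=3: 132 Hz, 156 Hz.
k=4: 180 Hz, 204 Hz.
Within [52 Hz, 136 Hz]: 60 Hz, 84 Hz, 108 Hz, 132 Hz.

60 Hz, 84 Hz, 108 Hz, 132 Hz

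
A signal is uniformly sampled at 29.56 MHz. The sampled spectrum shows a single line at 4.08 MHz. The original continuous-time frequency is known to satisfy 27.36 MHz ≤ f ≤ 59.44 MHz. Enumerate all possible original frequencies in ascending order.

33.64 MHz, 55.04 MHz

Frequencies that alias to 4.08 MHz are k·fs ± 4.08 MHz for integer k ≥ 0.
k=0: 4.08 MHz.
k=1: 25.48 MHz, 33.64 MHz.
k=2: 55.04 MHz, 63.2 MHz.
k=3: 84.6 MHz, 92.76 MHz.
Within [27.36 MHz, 59.44 MHz]: 33.64 MHz, 55.04 MHz.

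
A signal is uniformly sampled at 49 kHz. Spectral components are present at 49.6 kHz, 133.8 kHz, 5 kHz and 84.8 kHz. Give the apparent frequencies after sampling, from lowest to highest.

fs/2 = 24.5 kHz.
49.6 kHz mod fs = 0.6 kHz.
0.6 kHz ≤ fs/2 = 24.5 kHz, appears at 0.6 kHz.
133.8 kHz mod fs = 35.8 kHz.
35.8 kHz > fs/2 = 24.5 kHz, folds to fs − 35.8 kHz = 13.2 kHz.
5 kHz ≤ fs/2 = 24.5 kHz, passes unchanged.
84.8 kHz mod fs = 35.8 kHz.
35.8 kHz > fs/2 = 24.5 kHz, folds to fs − 35.8 kHz = 13.2 kHz.
Distinct values: {0.6 kHz, 5 kHz, 13.2 kHz}.

0.6 kHz, 5 kHz, 13.2 kHz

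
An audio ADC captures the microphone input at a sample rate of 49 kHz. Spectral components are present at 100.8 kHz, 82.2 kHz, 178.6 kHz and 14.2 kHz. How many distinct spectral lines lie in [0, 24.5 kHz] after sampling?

fs/2 = 24.5 kHz.
100.8 kHz mod fs = 2.8 kHz.
2.8 kHz ≤ fs/2 = 24.5 kHz, appears at 2.8 kHz.
82.2 kHz mod fs = 33.2 kHz.
33.2 kHz > fs/2 = 24.5 kHz, folds to fs − 33.2 kHz = 15.8 kHz.
178.6 kHz mod fs = 31.6 kHz.
31.6 kHz > fs/2 = 24.5 kHz, folds to fs − 31.6 kHz = 17.4 kHz.
14.2 kHz ≤ fs/2 = 24.5 kHz, passes unchanged.
Distinct values: {2.8 kHz, 14.2 kHz, 15.8 kHz, 17.4 kHz} → 4.

4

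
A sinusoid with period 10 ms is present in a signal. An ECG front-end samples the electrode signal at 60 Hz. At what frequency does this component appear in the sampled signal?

20 Hz

T = 10 ms → f = 1/T = 100 Hz.
100 Hz mod fs = 40 Hz.
40 Hz > fs/2 = 30 Hz, folds to fs − 40 Hz = 20 Hz.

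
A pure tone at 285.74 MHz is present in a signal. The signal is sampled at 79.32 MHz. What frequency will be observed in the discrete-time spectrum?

285.74 MHz mod fs = 47.78 MHz.
47.78 MHz > fs/2 = 39.66 MHz, folds to fs − 47.78 MHz = 31.54 MHz.

31.54 MHz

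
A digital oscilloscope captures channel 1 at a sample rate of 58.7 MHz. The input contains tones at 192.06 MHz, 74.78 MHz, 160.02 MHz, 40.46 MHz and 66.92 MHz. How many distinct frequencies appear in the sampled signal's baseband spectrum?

fs/2 = 29.35 MHz.
192.06 MHz mod fs = 15.96 MHz.
15.96 MHz ≤ fs/2 = 29.35 MHz, appears at 15.96 MHz.
74.78 MHz mod fs = 16.08 MHz.
16.08 MHz ≤ fs/2 = 29.35 MHz, appears at 16.08 MHz.
160.02 MHz mod fs = 42.62 MHz.
42.62 MHz > fs/2 = 29.35 MHz, folds to fs − 42.62 MHz = 16.08 MHz.
40.46 MHz > fs/2 = 29.35 MHz, folds to fs − 40.46 MHz = 18.24 MHz.
66.92 MHz mod fs = 8.22 MHz.
8.22 MHz ≤ fs/2 = 29.35 MHz, appears at 8.22 MHz.
Distinct values: {8.22 MHz, 15.96 MHz, 16.08 MHz, 18.24 MHz} → 4.

4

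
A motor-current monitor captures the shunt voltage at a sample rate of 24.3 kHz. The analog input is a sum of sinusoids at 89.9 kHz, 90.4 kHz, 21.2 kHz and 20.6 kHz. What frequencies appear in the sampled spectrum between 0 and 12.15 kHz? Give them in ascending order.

fs/2 = 12.15 kHz.
89.9 kHz mod fs = 17 kHz.
17 kHz > fs/2 = 12.15 kHz, folds to fs − 17 kHz = 7.3 kHz.
90.4 kHz mod fs = 17.5 kHz.
17.5 kHz > fs/2 = 12.15 kHz, folds to fs − 17.5 kHz = 6.8 kHz.
21.2 kHz > fs/2 = 12.15 kHz, folds to fs − 21.2 kHz = 3.1 kHz.
20.6 kHz > fs/2 = 12.15 kHz, folds to fs − 20.6 kHz = 3.7 kHz.
Distinct values: {3.1 kHz, 3.7 kHz, 6.8 kHz, 7.3 kHz}.

3.1 kHz, 3.7 kHz, 6.8 kHz, 7.3 kHz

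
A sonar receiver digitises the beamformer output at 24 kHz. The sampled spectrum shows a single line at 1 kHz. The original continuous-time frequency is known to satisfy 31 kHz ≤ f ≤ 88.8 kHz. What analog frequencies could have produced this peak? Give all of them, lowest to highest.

Frequencies that alias to 1 kHz are k·fs ± 1 kHz for integer k ≥ 0.
k=0: 1 kHz.
k=1: 23 kHz, 25 kHz.
k=2: 47 kHz, 49 kHz.
k=3: 71 kHz, 73 kHz.
k=4: 95 kHz, 97 kHz.
Within [31 kHz, 88.8 kHz]: 47 kHz, 49 kHz, 71 kHz, 73 kHz.

47 kHz, 49 kHz, 71 kHz, 73 kHz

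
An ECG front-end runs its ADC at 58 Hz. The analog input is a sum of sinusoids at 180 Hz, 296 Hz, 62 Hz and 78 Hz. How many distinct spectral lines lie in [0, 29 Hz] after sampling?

3

fs/2 = 29 Hz.
180 Hz mod fs = 6 Hz.
6 Hz ≤ fs/2 = 29 Hz, appears at 6 Hz.
296 Hz mod fs = 6 Hz.
6 Hz ≤ fs/2 = 29 Hz, appears at 6 Hz.
62 Hz mod fs = 4 Hz.
4 Hz ≤ fs/2 = 29 Hz, appears at 4 Hz.
78 Hz mod fs = 20 Hz.
20 Hz ≤ fs/2 = 29 Hz, appears at 20 Hz.
Distinct values: {4 Hz, 6 Hz, 20 Hz} → 3.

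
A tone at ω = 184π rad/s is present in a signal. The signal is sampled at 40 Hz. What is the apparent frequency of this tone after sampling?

ω = 184π rad/s → f = ω/(2π) = 92 Hz.
92 Hz mod fs = 12 Hz.
12 Hz ≤ fs/2 = 20 Hz, appears at 12 Hz.

12 Hz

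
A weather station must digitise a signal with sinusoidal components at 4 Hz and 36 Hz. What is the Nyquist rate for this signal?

Highest-frequency component: 36 Hz.
Nyquist rate = 2 × 36 Hz = 72 Hz.

72 Hz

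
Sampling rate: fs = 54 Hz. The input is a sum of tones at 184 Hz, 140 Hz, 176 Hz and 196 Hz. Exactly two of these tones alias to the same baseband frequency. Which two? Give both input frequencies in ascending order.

fs/2 = 27 Hz.
184 Hz mod fs = 22 Hz.
22 Hz ≤ fs/2 = 27 Hz, appears at 22 Hz.
140 Hz mod fs = 32 Hz.
32 Hz > fs/2 = 27 Hz, folds to fs − 32 Hz = 22 Hz.
176 Hz mod fs = 14 Hz.
14 Hz ≤ fs/2 = 27 Hz, appears at 14 Hz.
196 Hz mod fs = 34 Hz.
34 Hz > fs/2 = 27 Hz, folds to fs − 34 Hz = 20 Hz.
140 Hz and 184 Hz both map to 22 Hz.

140 Hz, 184 Hz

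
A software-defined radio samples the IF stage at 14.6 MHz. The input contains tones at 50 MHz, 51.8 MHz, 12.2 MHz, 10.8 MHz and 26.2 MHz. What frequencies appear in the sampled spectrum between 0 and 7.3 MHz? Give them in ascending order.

fs/2 = 7.3 MHz.
50 MHz mod fs = 6.2 MHz.
6.2 MHz ≤ fs/2 = 7.3 MHz, appears at 6.2 MHz.
51.8 MHz mod fs = 8 MHz.
8 MHz > fs/2 = 7.3 MHz, folds to fs − 8 MHz = 6.6 MHz.
12.2 MHz > fs/2 = 7.3 MHz, folds to fs − 12.2 MHz = 2.4 MHz.
10.8 MHz > fs/2 = 7.3 MHz, folds to fs − 10.8 MHz = 3.8 MHz.
26.2 MHz mod fs = 11.6 MHz.
11.6 MHz > fs/2 = 7.3 MHz, folds to fs − 11.6 MHz = 3 MHz.
Distinct values: {2.4 MHz, 3 MHz, 3.8 MHz, 6.2 MHz, 6.6 MHz}.

2.4 MHz, 3 MHz, 3.8 MHz, 6.2 MHz, 6.6 MHz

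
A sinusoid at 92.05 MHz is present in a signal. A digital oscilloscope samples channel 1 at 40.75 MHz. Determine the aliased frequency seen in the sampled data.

10.55 MHz

92.05 MHz mod fs = 10.55 MHz.
10.55 MHz ≤ fs/2 = 20.375 MHz, appears at 10.55 MHz.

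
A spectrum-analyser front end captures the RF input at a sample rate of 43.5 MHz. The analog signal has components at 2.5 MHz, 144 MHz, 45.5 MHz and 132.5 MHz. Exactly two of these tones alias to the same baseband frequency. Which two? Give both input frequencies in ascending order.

45.5 MHz, 132.5 MHz

fs/2 = 21.75 MHz.
2.5 MHz ≤ fs/2 = 21.75 MHz, passes unchanged.
144 MHz mod fs = 13.5 MHz.
13.5 MHz ≤ fs/2 = 21.75 MHz, appears at 13.5 MHz.
45.5 MHz mod fs = 2 MHz.
2 MHz ≤ fs/2 = 21.75 MHz, appears at 2 MHz.
132.5 MHz mod fs = 2 MHz.
2 MHz ≤ fs/2 = 21.75 MHz, appears at 2 MHz.
45.5 MHz and 132.5 MHz both map to 2 MHz.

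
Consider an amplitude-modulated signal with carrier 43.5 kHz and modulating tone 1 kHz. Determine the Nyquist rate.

89 kHz

AM sidebands sit at fc ± fm = 42.5 kHz and 44.5 kHz.
Highest-frequency component: 44.5 kHz.
Nyquist rate = 2 × 44.5 kHz = 89 kHz.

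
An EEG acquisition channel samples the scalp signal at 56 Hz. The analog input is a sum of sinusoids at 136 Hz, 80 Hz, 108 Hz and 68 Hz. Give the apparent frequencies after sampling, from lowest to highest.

4 Hz, 12 Hz, 24 Hz

fs/2 = 28 Hz.
136 Hz mod fs = 24 Hz.
24 Hz ≤ fs/2 = 28 Hz, appears at 24 Hz.
80 Hz mod fs = 24 Hz.
24 Hz ≤ fs/2 = 28 Hz, appears at 24 Hz.
108 Hz mod fs = 52 Hz.
52 Hz > fs/2 = 28 Hz, folds to fs − 52 Hz = 4 Hz.
68 Hz mod fs = 12 Hz.
12 Hz ≤ fs/2 = 28 Hz, appears at 12 Hz.
Distinct values: {4 Hz, 12 Hz, 24 Hz}.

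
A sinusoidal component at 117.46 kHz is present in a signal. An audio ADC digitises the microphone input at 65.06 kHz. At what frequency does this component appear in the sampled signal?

12.66 kHz

117.46 kHz mod fs = 52.4 kHz.
52.4 kHz > fs/2 = 32.53 kHz, folds to fs − 52.4 kHz = 12.66 kHz.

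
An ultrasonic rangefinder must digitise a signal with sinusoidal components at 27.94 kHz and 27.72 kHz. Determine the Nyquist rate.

55.88 kHz

Highest-frequency component: 27.94 kHz.
Nyquist rate = 2 × 27.94 kHz = 55.88 kHz.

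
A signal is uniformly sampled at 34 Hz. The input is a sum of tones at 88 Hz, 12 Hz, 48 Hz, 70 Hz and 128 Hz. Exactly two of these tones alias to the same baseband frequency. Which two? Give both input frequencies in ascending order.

48 Hz, 88 Hz

fs/2 = 17 Hz.
88 Hz mod fs = 20 Hz.
20 Hz > fs/2 = 17 Hz, folds to fs − 20 Hz = 14 Hz.
12 Hz ≤ fs/2 = 17 Hz, passes unchanged.
48 Hz mod fs = 14 Hz.
14 Hz ≤ fs/2 = 17 Hz, appears at 14 Hz.
70 Hz mod fs = 2 Hz.
2 Hz ≤ fs/2 = 17 Hz, appears at 2 Hz.
128 Hz mod fs = 26 Hz.
26 Hz > fs/2 = 17 Hz, folds to fs − 26 Hz = 8 Hz.
48 Hz and 88 Hz both map to 14 Hz.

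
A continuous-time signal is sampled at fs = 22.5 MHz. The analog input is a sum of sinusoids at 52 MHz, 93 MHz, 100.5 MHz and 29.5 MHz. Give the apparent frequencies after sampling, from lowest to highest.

fs/2 = 11.25 MHz.
52 MHz mod fs = 7 MHz.
7 MHz ≤ fs/2 = 11.25 MHz, appears at 7 MHz.
93 MHz mod fs = 3 MHz.
3 MHz ≤ fs/2 = 11.25 MHz, appears at 3 MHz.
100.5 MHz mod fs = 10.5 MHz.
10.5 MHz ≤ fs/2 = 11.25 MHz, appears at 10.5 MHz.
29.5 MHz mod fs = 7 MHz.
7 MHz ≤ fs/2 = 11.25 MHz, appears at 7 MHz.
Distinct values: {3 MHz, 7 MHz, 10.5 MHz}.

3 MHz, 7 MHz, 10.5 MHz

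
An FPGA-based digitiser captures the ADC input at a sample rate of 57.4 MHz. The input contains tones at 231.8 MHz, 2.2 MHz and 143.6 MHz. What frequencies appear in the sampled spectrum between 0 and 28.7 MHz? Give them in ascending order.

2.2 MHz, 28.6 MHz

fs/2 = 28.7 MHz.
231.8 MHz mod fs = 2.2 MHz.
2.2 MHz ≤ fs/2 = 28.7 MHz, appears at 2.2 MHz.
2.2 MHz ≤ fs/2 = 28.7 MHz, passes unchanged.
143.6 MHz mod fs = 28.8 MHz.
28.8 MHz > fs/2 = 28.7 MHz, folds to fs − 28.8 MHz = 28.6 MHz.
Distinct values: {2.2 MHz, 28.6 MHz}.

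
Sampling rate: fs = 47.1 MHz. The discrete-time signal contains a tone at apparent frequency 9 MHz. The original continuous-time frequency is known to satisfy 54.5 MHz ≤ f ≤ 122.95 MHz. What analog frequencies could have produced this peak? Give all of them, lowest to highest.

56.1 MHz, 85.2 MHz, 103.2 MHz

Frequencies that alias to 9 MHz are k·fs ± 9 MHz for integer k ≥ 0.
k=0: 9 MHz.
k=1: 38.1 MHz, 56.1 MHz.
k=2: 85.2 MHz, 103.2 MHz.
k=3: 132.3 MHz, 150.3 MHz.
Within [54.5 MHz, 122.95 MHz]: 56.1 MHz, 85.2 MHz, 103.2 MHz.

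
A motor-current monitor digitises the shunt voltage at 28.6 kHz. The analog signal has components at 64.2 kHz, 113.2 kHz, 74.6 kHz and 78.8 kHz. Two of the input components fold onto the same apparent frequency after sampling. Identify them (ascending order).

64.2 kHz, 78.8 kHz

fs/2 = 14.3 kHz.
64.2 kHz mod fs = 7 kHz.
7 kHz ≤ fs/2 = 14.3 kHz, appears at 7 kHz.
113.2 kHz mod fs = 27.4 kHz.
27.4 kHz > fs/2 = 14.3 kHz, folds to fs − 27.4 kHz = 1.2 kHz.
74.6 kHz mod fs = 17.4 kHz.
17.4 kHz > fs/2 = 14.3 kHz, folds to fs − 17.4 kHz = 11.2 kHz.
78.8 kHz mod fs = 21.6 kHz.
21.6 kHz > fs/2 = 14.3 kHz, folds to fs − 21.6 kHz = 7 kHz.
64.2 kHz and 78.8 kHz both map to 7 kHz.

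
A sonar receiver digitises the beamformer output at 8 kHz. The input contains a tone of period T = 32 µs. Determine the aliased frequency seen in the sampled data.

T = 32 µs → f = 1/T = 31.25 kHz.
31.25 kHz mod fs = 7.25 kHz.
7.25 kHz > fs/2 = 4 kHz, folds to fs − 7.25 kHz = 0.75 kHz.

0.75 kHz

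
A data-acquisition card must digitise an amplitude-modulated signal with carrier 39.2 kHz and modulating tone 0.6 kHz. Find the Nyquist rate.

AM sidebands sit at fc ± fm = 38.6 kHz and 39.8 kHz.
Highest-frequency component: 39.8 kHz.
Nyquist rate = 2 × 39.8 kHz = 79.6 kHz.

79.6 kHz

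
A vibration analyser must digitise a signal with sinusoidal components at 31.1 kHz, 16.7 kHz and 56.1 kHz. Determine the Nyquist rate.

Highest-frequency component: 56.1 kHz.
Nyquist rate = 2 × 56.1 kHz = 112.2 kHz.

112.2 kHz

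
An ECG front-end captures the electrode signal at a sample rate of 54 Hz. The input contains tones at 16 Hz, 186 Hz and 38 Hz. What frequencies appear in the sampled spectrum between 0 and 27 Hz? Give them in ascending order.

16 Hz, 24 Hz

fs/2 = 27 Hz.
16 Hz ≤ fs/2 = 27 Hz, passes unchanged.
186 Hz mod fs = 24 Hz.
24 Hz ≤ fs/2 = 27 Hz, appears at 24 Hz.
38 Hz > fs/2 = 27 Hz, folds to fs − 38 Hz = 16 Hz.
Distinct values: {16 Hz, 24 Hz}.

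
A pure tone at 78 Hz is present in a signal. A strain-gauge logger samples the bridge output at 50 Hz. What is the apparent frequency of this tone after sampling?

78 Hz mod fs = 28 Hz.
28 Hz > fs/2 = 25 Hz, folds to fs − 28 Hz = 22 Hz.

22 Hz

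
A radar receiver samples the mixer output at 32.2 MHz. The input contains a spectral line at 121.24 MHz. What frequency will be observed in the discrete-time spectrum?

7.56 MHz

121.24 MHz mod fs = 24.64 MHz.
24.64 MHz > fs/2 = 16.1 MHz, folds to fs − 24.64 MHz = 7.56 MHz.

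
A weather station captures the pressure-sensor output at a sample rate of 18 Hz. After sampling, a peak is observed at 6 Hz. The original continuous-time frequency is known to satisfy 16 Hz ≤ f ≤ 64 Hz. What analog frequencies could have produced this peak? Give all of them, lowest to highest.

Frequencies that alias to 6 Hz are k·fs ± 6 Hz for integer k ≥ 0.
k=0: 6 Hz.
k=1: 12 Hz, 24 Hz.
k=2: 30 Hz, 42 Hz.
k=3: 48 Hz, 60 Hz.
k=4: 66 Hz, 78 Hz.
Within [16 Hz, 64 Hz]: 24 Hz, 30 Hz, 42 Hz, 48 Hz, 60 Hz.

24 Hz, 30 Hz, 42 Hz, 48 Hz, 60 Hz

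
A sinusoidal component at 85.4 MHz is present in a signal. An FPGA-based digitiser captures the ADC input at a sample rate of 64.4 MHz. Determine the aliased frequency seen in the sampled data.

85.4 MHz mod fs = 21 MHz.
21 MHz ≤ fs/2 = 32.2 MHz, appears at 21 MHz.

21 MHz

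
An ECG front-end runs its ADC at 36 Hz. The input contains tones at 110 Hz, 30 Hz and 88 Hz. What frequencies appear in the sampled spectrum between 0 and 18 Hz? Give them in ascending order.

2 Hz, 6 Hz, 16 Hz

fs/2 = 18 Hz.
110 Hz mod fs = 2 Hz.
2 Hz ≤ fs/2 = 18 Hz, appears at 2 Hz.
30 Hz > fs/2 = 18 Hz, folds to fs − 30 Hz = 6 Hz.
88 Hz mod fs = 16 Hz.
16 Hz ≤ fs/2 = 18 Hz, appears at 16 Hz.
Distinct values: {2 Hz, 6 Hz, 16 Hz}.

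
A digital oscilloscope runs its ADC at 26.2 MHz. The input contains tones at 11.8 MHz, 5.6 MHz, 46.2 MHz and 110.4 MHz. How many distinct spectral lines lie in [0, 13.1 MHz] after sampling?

fs/2 = 13.1 MHz.
11.8 MHz ≤ fs/2 = 13.1 MHz, passes unchanged.
5.6 MHz ≤ fs/2 = 13.1 MHz, passes unchanged.
46.2 MHz mod fs = 20 MHz.
20 MHz > fs/2 = 13.1 MHz, folds to fs − 20 MHz = 6.2 MHz.
110.4 MHz mod fs = 5.6 MHz.
5.6 MHz ≤ fs/2 = 13.1 MHz, appears at 5.6 MHz.
Distinct values: {5.6 MHz, 6.2 MHz, 11.8 MHz} → 3.

3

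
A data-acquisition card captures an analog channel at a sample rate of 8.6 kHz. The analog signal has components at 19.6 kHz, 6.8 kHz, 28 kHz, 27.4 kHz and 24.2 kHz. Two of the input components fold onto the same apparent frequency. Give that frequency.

fs/2 = 4.3 kHz.
19.6 kHz mod fs = 2.4 kHz.
2.4 kHz ≤ fs/2 = 4.3 kHz, appears at 2.4 kHz.
6.8 kHz > fs/2 = 4.3 kHz, folds to fs − 6.8 kHz = 1.8 kHz.
28 kHz mod fs = 2.2 kHz.
2.2 kHz ≤ fs/2 = 4.3 kHz, appears at 2.2 kHz.
27.4 kHz mod fs = 1.6 kHz.
1.6 kHz ≤ fs/2 = 4.3 kHz, appears at 1.6 kHz.
24.2 kHz mod fs = 7 kHz.
7 kHz > fs/2 = 4.3 kHz, folds to fs − 7 kHz = 1.6 kHz.
24.2 kHz and 27.4 kHz both map to 1.6 kHz.

1.6 kHz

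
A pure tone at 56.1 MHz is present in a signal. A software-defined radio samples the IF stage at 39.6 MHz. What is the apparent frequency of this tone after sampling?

56.1 MHz mod fs = 16.5 MHz.
16.5 MHz ≤ fs/2 = 19.8 MHz, appears at 16.5 MHz.

16.5 MHz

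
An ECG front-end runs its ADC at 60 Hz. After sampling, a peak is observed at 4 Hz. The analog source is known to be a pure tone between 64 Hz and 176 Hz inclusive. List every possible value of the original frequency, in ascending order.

64 Hz, 116 Hz, 124 Hz, 176 Hz

Frequencies that alias to 4 Hz are k·fs ± 4 Hz for integer k ≥ 0.
k=0: 4 Hz.
k=1: 56 Hz, 64 Hz.
k=2: 116 Hz, 124 Hz.
k=3: 176 Hz, 184 Hz.
k=4: 236 Hz, 244 Hz.
Within [64 Hz, 176 Hz]: 64 Hz, 116 Hz, 124 Hz, 176 Hz.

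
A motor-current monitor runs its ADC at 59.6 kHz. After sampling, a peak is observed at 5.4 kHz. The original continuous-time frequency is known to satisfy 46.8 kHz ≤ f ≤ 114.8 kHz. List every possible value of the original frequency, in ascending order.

Frequencies that alias to 5.4 kHz are k·fs ± 5.4 kHz for integer k ≥ 0.
k=0: 5.4 kHz.
k=1: 54.2 kHz, 65 kHz.
k=2: 113.8 kHz, 124.6 kHz.
k=3: 173.4 kHz, 184.2 kHz.
Within [46.8 kHz, 114.8 kHz]: 54.2 kHz, 65 kHz, 113.8 kHz.

54.2 kHz, 65 kHz, 113.8 kHz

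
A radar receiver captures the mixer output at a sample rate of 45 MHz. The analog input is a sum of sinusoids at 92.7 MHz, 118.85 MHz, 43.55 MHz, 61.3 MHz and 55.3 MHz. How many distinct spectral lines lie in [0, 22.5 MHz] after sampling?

5

fs/2 = 22.5 MHz.
92.7 MHz mod fs = 2.7 MHz.
2.7 MHz ≤ fs/2 = 22.5 MHz, appears at 2.7 MHz.
118.85 MHz mod fs = 28.85 MHz.
28.85 MHz > fs/2 = 22.5 MHz, folds to fs − 28.85 MHz = 16.15 MHz.
43.55 MHz > fs/2 = 22.5 MHz, folds to fs − 43.55 MHz = 1.45 MHz.
61.3 MHz mod fs = 16.3 MHz.
16.3 MHz ≤ fs/2 = 22.5 MHz, appears at 16.3 MHz.
55.3 MHz mod fs = 10.3 MHz.
10.3 MHz ≤ fs/2 = 22.5 MHz, appears at 10.3 MHz.
Distinct values: {1.45 MHz, 2.7 MHz, 10.3 MHz, 16.15 MHz, 16.3 MHz} → 5.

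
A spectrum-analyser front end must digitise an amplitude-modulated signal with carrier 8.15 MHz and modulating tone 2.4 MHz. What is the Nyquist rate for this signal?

21.1 MHz

AM sidebands sit at fc ± fm = 5.75 MHz and 10.55 MHz.
Highest-frequency component: 10.55 MHz.
Nyquist rate = 2 × 10.55 MHz = 21.1 MHz.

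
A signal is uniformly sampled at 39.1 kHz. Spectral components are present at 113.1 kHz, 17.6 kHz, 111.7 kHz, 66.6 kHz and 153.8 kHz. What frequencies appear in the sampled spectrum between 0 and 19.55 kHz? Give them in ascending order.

fs/2 = 19.55 kHz.
113.1 kHz mod fs = 34.9 kHz.
34.9 kHz > fs/2 = 19.55 kHz, folds to fs − 34.9 kHz = 4.2 kHz.
17.6 kHz ≤ fs/2 = 19.55 kHz, passes unchanged.
111.7 kHz mod fs = 33.5 kHz.
33.5 kHz > fs/2 = 19.55 kHz, folds to fs − 33.5 kHz = 5.6 kHz.
66.6 kHz mod fs = 27.5 kHz.
27.5 kHz > fs/2 = 19.55 kHz, folds to fs − 27.5 kHz = 11.6 kHz.
153.8 kHz mod fs = 36.5 kHz.
36.5 kHz > fs/2 = 19.55 kHz, folds to fs − 36.5 kHz = 2.6 kHz.
Distinct values: {2.6 kHz, 4.2 kHz, 5.6 kHz, 11.6 kHz, 17.6 kHz}.

2.6 kHz, 4.2 kHz, 5.6 kHz, 11.6 kHz, 17.6 kHz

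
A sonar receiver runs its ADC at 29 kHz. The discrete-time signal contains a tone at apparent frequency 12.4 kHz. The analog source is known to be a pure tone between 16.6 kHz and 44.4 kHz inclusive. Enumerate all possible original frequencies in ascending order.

Frequencies that alias to 12.4 kHz are k·fs ± 12.4 kHz for integer k ≥ 0.
k=0: 12.4 kHz.
k=1: 16.6 kHz, 41.4 kHz.
k=2: 45.6 kHz, 70.4 kHz.
Within [16.6 kHz, 44.4 kHz]: 16.6 kHz, 41.4 kHz.

16.6 kHz, 41.4 kHz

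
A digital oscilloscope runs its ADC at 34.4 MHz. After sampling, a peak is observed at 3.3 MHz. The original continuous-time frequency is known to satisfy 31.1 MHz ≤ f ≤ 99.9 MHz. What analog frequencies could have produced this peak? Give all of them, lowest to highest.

31.1 MHz, 37.7 MHz, 65.5 MHz, 72.1 MHz, 99.9 MHz

Frequencies that alias to 3.3 MHz are k·fs ± 3.3 MHz for integer k ≥ 0.
k=0: 3.3 MHz.
k=1: 31.1 MHz, 37.7 MHz.
k=2: 65.5 MHz, 72.1 MHz.
k=3: 99.9 MHz, 106.5 MHz.
k=4: 134.3 MHz, 140.9 MHz.
Within [31.1 MHz, 99.9 MHz]: 31.1 MHz, 37.7 MHz, 65.5 MHz, 72.1 MHz, 99.9 MHz.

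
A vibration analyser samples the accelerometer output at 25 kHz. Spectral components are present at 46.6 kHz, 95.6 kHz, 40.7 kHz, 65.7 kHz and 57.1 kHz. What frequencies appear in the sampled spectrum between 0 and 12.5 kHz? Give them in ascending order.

fs/2 = 12.5 kHz.
46.6 kHz mod fs = 21.6 kHz.
21.6 kHz > fs/2 = 12.5 kHz, folds to fs − 21.6 kHz = 3.4 kHz.
95.6 kHz mod fs = 20.6 kHz.
20.6 kHz > fs/2 = 12.5 kHz, folds to fs − 20.6 kHz = 4.4 kHz.
40.7 kHz mod fs = 15.7 kHz.
15.7 kHz > fs/2 = 12.5 kHz, folds to fs − 15.7 kHz = 9.3 kHz.
65.7 kHz mod fs = 15.7 kHz.
15.7 kHz > fs/2 = 12.5 kHz, folds to fs − 15.7 kHz = 9.3 kHz.
57.1 kHz mod fs = 7.1 kHz.
7.1 kHz ≤ fs/2 = 12.5 kHz, appears at 7.1 kHz.
Distinct values: {3.4 kHz, 4.4 kHz, 7.1 kHz, 9.3 kHz}.

3.4 kHz, 4.4 kHz, 7.1 kHz, 9.3 kHz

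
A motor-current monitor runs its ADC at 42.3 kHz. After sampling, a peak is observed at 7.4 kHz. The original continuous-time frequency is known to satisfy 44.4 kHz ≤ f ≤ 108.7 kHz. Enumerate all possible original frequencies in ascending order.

Frequencies that alias to 7.4 kHz are k·fs ± 7.4 kHz for integer k ≥ 0.
k=0: 7.4 kHz.
k=1: 34.9 kHz, 49.7 kHz.
k=2: 77.2 kHz, 92 kHz.
k=3: 119.5 kHz, 134.3 kHz.
Within [44.4 kHz, 108.7 kHz]: 49.7 kHz, 77.2 kHz, 92 kHz.

49.7 kHz, 77.2 kHz, 92 kHz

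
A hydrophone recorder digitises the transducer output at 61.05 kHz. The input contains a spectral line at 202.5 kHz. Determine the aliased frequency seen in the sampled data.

202.5 kHz mod fs = 19.35 kHz.
19.35 kHz ≤ fs/2 = 30.525 kHz, appears at 19.35 kHz.

19.35 kHz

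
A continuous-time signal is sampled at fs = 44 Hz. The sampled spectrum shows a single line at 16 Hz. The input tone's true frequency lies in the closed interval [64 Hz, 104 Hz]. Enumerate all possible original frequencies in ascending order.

Frequencies that alias to 16 Hz are k·fs ± 16 Hz for integer k ≥ 0.
k=0: 16 Hz.
k=1: 28 Hz, 60 Hz.
k=2: 72 Hz, 104 Hz.
k=3: 116 Hz, 148 Hz.
Within [64 Hz, 104 Hz]: 72 Hz, 104 Hz.

72 Hz, 104 Hz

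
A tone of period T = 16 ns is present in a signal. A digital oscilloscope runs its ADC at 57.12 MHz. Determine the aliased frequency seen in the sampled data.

5.38 MHz

T = 16 ns → f = 1/T = 62.5 MHz.
62.5 MHz mod fs = 5.38 MHz.
5.38 MHz ≤ fs/2 = 28.56 MHz, appears at 5.38 MHz.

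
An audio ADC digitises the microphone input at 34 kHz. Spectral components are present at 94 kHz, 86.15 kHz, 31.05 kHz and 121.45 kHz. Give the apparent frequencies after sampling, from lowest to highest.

2.95 kHz, 8 kHz, 14.55 kHz, 15.85 kHz

fs/2 = 17 kHz.
94 kHz mod fs = 26 kHz.
26 kHz > fs/2 = 17 kHz, folds to fs − 26 kHz = 8 kHz.
86.15 kHz mod fs = 18.15 kHz.
18.15 kHz > fs/2 = 17 kHz, folds to fs − 18.15 kHz = 15.85 kHz.
31.05 kHz > fs/2 = 17 kHz, folds to fs − 31.05 kHz = 2.95 kHz.
121.45 kHz mod fs = 19.45 kHz.
19.45 kHz > fs/2 = 17 kHz, folds to fs − 19.45 kHz = 14.55 kHz.
Distinct values: {2.95 kHz, 8 kHz, 14.55 kHz, 15.85 kHz}.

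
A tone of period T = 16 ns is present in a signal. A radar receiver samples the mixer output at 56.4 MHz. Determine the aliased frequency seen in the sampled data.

T = 16 ns → f = 1/T = 62.5 MHz.
62.5 MHz mod fs = 6.1 MHz.
6.1 MHz ≤ fs/2 = 28.2 MHz, appears at 6.1 MHz.

6.1 MHz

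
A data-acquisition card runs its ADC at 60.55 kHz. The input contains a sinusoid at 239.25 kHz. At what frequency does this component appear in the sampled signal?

239.25 kHz mod fs = 57.6 kHz.
57.6 kHz > fs/2 = 30.275 kHz, folds to fs − 57.6 kHz = 2.95 kHz.

2.95 kHz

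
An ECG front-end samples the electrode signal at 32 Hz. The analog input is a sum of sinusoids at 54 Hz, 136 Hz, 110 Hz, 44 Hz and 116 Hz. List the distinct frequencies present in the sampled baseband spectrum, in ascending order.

fs/2 = 16 Hz.
54 Hz mod fs = 22 Hz.
22 Hz > fs/2 = 16 Hz, folds to fs − 22 Hz = 10 Hz.
136 Hz mod fs = 8 Hz.
8 Hz ≤ fs/2 = 16 Hz, appears at 8 Hz.
110 Hz mod fs = 14 Hz.
14 Hz ≤ fs/2 = 16 Hz, appears at 14 Hz.
44 Hz mod fs = 12 Hz.
12 Hz ≤ fs/2 = 16 Hz, appears at 12 Hz.
116 Hz mod fs = 20 Hz.
20 Hz > fs/2 = 16 Hz, folds to fs − 20 Hz = 12 Hz.
Distinct values: {8 Hz, 10 Hz, 12 Hz, 14 Hz}.

8 Hz, 10 Hz, 12 Hz, 14 Hz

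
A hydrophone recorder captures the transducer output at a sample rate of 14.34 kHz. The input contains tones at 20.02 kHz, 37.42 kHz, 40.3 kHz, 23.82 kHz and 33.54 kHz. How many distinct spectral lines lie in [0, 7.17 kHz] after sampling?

4

fs/2 = 7.17 kHz.
20.02 kHz mod fs = 5.68 kHz.
5.68 kHz ≤ fs/2 = 7.17 kHz, appears at 5.68 kHz.
37.42 kHz mod fs = 8.74 kHz.
8.74 kHz > fs/2 = 7.17 kHz, folds to fs − 8.74 kHz = 5.6 kHz.
40.3 kHz mod fs = 11.62 kHz.
11.62 kHz > fs/2 = 7.17 kHz, folds to fs − 11.62 kHz = 2.72 kHz.
23.82 kHz mod fs = 9.48 kHz.
9.48 kHz > fs/2 = 7.17 kHz, folds to fs − 9.48 kHz = 4.86 kHz.
33.54 kHz mod fs = 4.86 kHz.
4.86 kHz ≤ fs/2 = 7.17 kHz, appears at 4.86 kHz.
Distinct values: {2.72 kHz, 4.86 kHz, 5.6 kHz, 5.68 kHz} → 4.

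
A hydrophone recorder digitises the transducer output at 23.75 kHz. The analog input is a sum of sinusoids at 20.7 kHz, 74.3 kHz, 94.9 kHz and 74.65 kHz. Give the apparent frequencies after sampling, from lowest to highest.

fs/2 = 11.875 kHz.
20.7 kHz > fs/2 = 11.875 kHz, folds to fs − 20.7 kHz = 3.05 kHz.
74.3 kHz mod fs = 3.05 kHz.
3.05 kHz ≤ fs/2 = 11.875 kHz, appears at 3.05 kHz.
94.9 kHz mod fs = 23.65 kHz.
23.65 kHz > fs/2 = 11.875 kHz, folds to fs − 23.65 kHz = 0.1 kHz.
74.65 kHz mod fs = 3.4 kHz.
3.4 kHz ≤ fs/2 = 11.875 kHz, appears at 3.4 kHz.
Distinct values: {0.1 kHz, 3.05 kHz, 3.4 kHz}.

0.1 kHz, 3.05 kHz, 3.4 kHz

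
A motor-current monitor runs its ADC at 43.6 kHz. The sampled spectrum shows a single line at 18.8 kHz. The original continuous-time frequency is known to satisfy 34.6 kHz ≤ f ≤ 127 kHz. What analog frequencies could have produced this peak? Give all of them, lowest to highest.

62.4 kHz, 68.4 kHz, 106 kHz, 112 kHz

Frequencies that alias to 18.8 kHz are k·fs ± 18.8 kHz for integer k ≥ 0.
k=0: 18.8 kHz.
k=1: 24.8 kHz, 62.4 kHz.
k=2: 68.4 kHz, 106 kHz.
k=3: 112 kHz, 149.6 kHz.
k=4: 155.6 kHz, 193.2 kHz.
Within [34.6 kHz, 127 kHz]: 62.4 kHz, 68.4 kHz, 106 kHz, 112 kHz.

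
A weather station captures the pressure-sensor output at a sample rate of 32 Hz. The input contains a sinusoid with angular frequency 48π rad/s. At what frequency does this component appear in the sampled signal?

ω = 48π rad/s → f = ω/(2π) = 24 Hz.
24 Hz > fs/2 = 16 Hz, folds to fs − 24 Hz = 8 Hz.

8 Hz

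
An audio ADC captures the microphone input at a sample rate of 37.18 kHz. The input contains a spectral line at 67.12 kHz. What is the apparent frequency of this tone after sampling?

7.24 kHz

67.12 kHz mod fs = 29.94 kHz.
29.94 kHz > fs/2 = 18.59 kHz, folds to fs − 29.94 kHz = 7.24 kHz.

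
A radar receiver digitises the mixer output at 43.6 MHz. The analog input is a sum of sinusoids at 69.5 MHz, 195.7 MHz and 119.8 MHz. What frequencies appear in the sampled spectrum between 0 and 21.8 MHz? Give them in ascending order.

11 MHz, 17.7 MHz, 21.3 MHz

fs/2 = 21.8 MHz.
69.5 MHz mod fs = 25.9 MHz.
25.9 MHz > fs/2 = 21.8 MHz, folds to fs − 25.9 MHz = 17.7 MHz.
195.7 MHz mod fs = 21.3 MHz.
21.3 MHz ≤ fs/2 = 21.8 MHz, appears at 21.3 MHz.
119.8 MHz mod fs = 32.6 MHz.
32.6 MHz > fs/2 = 21.8 MHz, folds to fs − 32.6 MHz = 11 MHz.
Distinct values: {11 MHz, 17.7 MHz, 21.3 MHz}.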